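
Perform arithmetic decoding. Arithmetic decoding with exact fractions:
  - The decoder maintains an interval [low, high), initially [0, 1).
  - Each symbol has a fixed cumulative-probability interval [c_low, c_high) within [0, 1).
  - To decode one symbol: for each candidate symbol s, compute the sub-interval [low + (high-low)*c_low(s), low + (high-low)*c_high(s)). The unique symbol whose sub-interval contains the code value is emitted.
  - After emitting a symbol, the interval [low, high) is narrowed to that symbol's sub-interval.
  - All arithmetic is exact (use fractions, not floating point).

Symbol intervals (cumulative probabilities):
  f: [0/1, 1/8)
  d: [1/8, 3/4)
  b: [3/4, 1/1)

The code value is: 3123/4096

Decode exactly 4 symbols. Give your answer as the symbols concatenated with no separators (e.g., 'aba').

Step 1: interval [0/1, 1/1), width = 1/1 - 0/1 = 1/1
  'f': [0/1 + 1/1*0/1, 0/1 + 1/1*1/8) = [0/1, 1/8)
  'd': [0/1 + 1/1*1/8, 0/1 + 1/1*3/4) = [1/8, 3/4)
  'b': [0/1 + 1/1*3/4, 0/1 + 1/1*1/1) = [3/4, 1/1) <- contains code 3123/4096
  emit 'b', narrow to [3/4, 1/1)
Step 2: interval [3/4, 1/1), width = 1/1 - 3/4 = 1/4
  'f': [3/4 + 1/4*0/1, 3/4 + 1/4*1/8) = [3/4, 25/32) <- contains code 3123/4096
  'd': [3/4 + 1/4*1/8, 3/4 + 1/4*3/4) = [25/32, 15/16)
  'b': [3/4 + 1/4*3/4, 3/4 + 1/4*1/1) = [15/16, 1/1)
  emit 'f', narrow to [3/4, 25/32)
Step 3: interval [3/4, 25/32), width = 25/32 - 3/4 = 1/32
  'f': [3/4 + 1/32*0/1, 3/4 + 1/32*1/8) = [3/4, 193/256)
  'd': [3/4 + 1/32*1/8, 3/4 + 1/32*3/4) = [193/256, 99/128) <- contains code 3123/4096
  'b': [3/4 + 1/32*3/4, 3/4 + 1/32*1/1) = [99/128, 25/32)
  emit 'd', narrow to [193/256, 99/128)
Step 4: interval [193/256, 99/128), width = 99/128 - 193/256 = 5/256
  'f': [193/256 + 5/256*0/1, 193/256 + 5/256*1/8) = [193/256, 1549/2048)
  'd': [193/256 + 5/256*1/8, 193/256 + 5/256*3/4) = [1549/2048, 787/1024) <- contains code 3123/4096
  'b': [193/256 + 5/256*3/4, 193/256 + 5/256*1/1) = [787/1024, 99/128)
  emit 'd', narrow to [1549/2048, 787/1024)

Answer: bfdd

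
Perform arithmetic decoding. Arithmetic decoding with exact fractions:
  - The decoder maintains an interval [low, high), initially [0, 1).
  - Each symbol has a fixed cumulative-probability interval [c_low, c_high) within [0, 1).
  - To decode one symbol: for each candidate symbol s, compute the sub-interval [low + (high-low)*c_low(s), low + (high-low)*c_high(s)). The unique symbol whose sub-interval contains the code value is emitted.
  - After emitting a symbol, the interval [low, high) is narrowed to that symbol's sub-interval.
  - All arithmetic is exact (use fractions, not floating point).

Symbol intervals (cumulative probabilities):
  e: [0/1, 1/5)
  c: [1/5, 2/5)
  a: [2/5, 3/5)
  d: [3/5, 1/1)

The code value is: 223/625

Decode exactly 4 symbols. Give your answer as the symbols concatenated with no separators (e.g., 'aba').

Answer: cdac

Derivation:
Step 1: interval [0/1, 1/1), width = 1/1 - 0/1 = 1/1
  'e': [0/1 + 1/1*0/1, 0/1 + 1/1*1/5) = [0/1, 1/5)
  'c': [0/1 + 1/1*1/5, 0/1 + 1/1*2/5) = [1/5, 2/5) <- contains code 223/625
  'a': [0/1 + 1/1*2/5, 0/1 + 1/1*3/5) = [2/5, 3/5)
  'd': [0/1 + 1/1*3/5, 0/1 + 1/1*1/1) = [3/5, 1/1)
  emit 'c', narrow to [1/5, 2/5)
Step 2: interval [1/5, 2/5), width = 2/5 - 1/5 = 1/5
  'e': [1/5 + 1/5*0/1, 1/5 + 1/5*1/5) = [1/5, 6/25)
  'c': [1/5 + 1/5*1/5, 1/5 + 1/5*2/5) = [6/25, 7/25)
  'a': [1/5 + 1/5*2/5, 1/5 + 1/5*3/5) = [7/25, 8/25)
  'd': [1/5 + 1/5*3/5, 1/5 + 1/5*1/1) = [8/25, 2/5) <- contains code 223/625
  emit 'd', narrow to [8/25, 2/5)
Step 3: interval [8/25, 2/5), width = 2/5 - 8/25 = 2/25
  'e': [8/25 + 2/25*0/1, 8/25 + 2/25*1/5) = [8/25, 42/125)
  'c': [8/25 + 2/25*1/5, 8/25 + 2/25*2/5) = [42/125, 44/125)
  'a': [8/25 + 2/25*2/5, 8/25 + 2/25*3/5) = [44/125, 46/125) <- contains code 223/625
  'd': [8/25 + 2/25*3/5, 8/25 + 2/25*1/1) = [46/125, 2/5)
  emit 'a', narrow to [44/125, 46/125)
Step 4: interval [44/125, 46/125), width = 46/125 - 44/125 = 2/125
  'e': [44/125 + 2/125*0/1, 44/125 + 2/125*1/5) = [44/125, 222/625)
  'c': [44/125 + 2/125*1/5, 44/125 + 2/125*2/5) = [222/625, 224/625) <- contains code 223/625
  'a': [44/125 + 2/125*2/5, 44/125 + 2/125*3/5) = [224/625, 226/625)
  'd': [44/125 + 2/125*3/5, 44/125 + 2/125*1/1) = [226/625, 46/125)
  emit 'c', narrow to [222/625, 224/625)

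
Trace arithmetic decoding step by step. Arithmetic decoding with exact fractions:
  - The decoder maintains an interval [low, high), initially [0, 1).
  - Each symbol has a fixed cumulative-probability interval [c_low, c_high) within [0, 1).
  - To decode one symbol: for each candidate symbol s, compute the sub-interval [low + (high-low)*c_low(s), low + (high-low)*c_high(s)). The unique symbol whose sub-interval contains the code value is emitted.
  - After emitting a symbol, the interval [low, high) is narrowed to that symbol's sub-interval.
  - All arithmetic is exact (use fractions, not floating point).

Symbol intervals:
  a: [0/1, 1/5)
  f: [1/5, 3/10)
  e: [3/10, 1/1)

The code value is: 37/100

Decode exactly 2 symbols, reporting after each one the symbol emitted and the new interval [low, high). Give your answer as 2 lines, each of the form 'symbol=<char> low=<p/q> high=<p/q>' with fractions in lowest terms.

Step 1: interval [0/1, 1/1), width = 1/1 - 0/1 = 1/1
  'a': [0/1 + 1/1*0/1, 0/1 + 1/1*1/5) = [0/1, 1/5)
  'f': [0/1 + 1/1*1/5, 0/1 + 1/1*3/10) = [1/5, 3/10)
  'e': [0/1 + 1/1*3/10, 0/1 + 1/1*1/1) = [3/10, 1/1) <- contains code 37/100
  emit 'e', narrow to [3/10, 1/1)
Step 2: interval [3/10, 1/1), width = 1/1 - 3/10 = 7/10
  'a': [3/10 + 7/10*0/1, 3/10 + 7/10*1/5) = [3/10, 11/25) <- contains code 37/100
  'f': [3/10 + 7/10*1/5, 3/10 + 7/10*3/10) = [11/25, 51/100)
  'e': [3/10 + 7/10*3/10, 3/10 + 7/10*1/1) = [51/100, 1/1)
  emit 'a', narrow to [3/10, 11/25)

Answer: symbol=e low=3/10 high=1/1
symbol=a low=3/10 high=11/25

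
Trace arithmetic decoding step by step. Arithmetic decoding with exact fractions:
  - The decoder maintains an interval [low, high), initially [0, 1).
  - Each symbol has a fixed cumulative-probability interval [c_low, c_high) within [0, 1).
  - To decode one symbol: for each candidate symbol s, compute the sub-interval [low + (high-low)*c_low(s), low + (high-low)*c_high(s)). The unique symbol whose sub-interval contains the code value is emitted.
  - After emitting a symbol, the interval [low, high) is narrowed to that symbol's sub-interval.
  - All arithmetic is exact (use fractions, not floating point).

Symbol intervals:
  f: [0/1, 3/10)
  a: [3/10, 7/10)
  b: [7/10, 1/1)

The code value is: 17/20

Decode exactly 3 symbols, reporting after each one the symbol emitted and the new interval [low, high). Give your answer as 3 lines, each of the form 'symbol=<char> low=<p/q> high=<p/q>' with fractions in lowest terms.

Answer: symbol=b low=7/10 high=1/1
symbol=a low=79/100 high=91/100
symbol=a low=413/500 high=437/500

Derivation:
Step 1: interval [0/1, 1/1), width = 1/1 - 0/1 = 1/1
  'f': [0/1 + 1/1*0/1, 0/1 + 1/1*3/10) = [0/1, 3/10)
  'a': [0/1 + 1/1*3/10, 0/1 + 1/1*7/10) = [3/10, 7/10)
  'b': [0/1 + 1/1*7/10, 0/1 + 1/1*1/1) = [7/10, 1/1) <- contains code 17/20
  emit 'b', narrow to [7/10, 1/1)
Step 2: interval [7/10, 1/1), width = 1/1 - 7/10 = 3/10
  'f': [7/10 + 3/10*0/1, 7/10 + 3/10*3/10) = [7/10, 79/100)
  'a': [7/10 + 3/10*3/10, 7/10 + 3/10*7/10) = [79/100, 91/100) <- contains code 17/20
  'b': [7/10 + 3/10*7/10, 7/10 + 3/10*1/1) = [91/100, 1/1)
  emit 'a', narrow to [79/100, 91/100)
Step 3: interval [79/100, 91/100), width = 91/100 - 79/100 = 3/25
  'f': [79/100 + 3/25*0/1, 79/100 + 3/25*3/10) = [79/100, 413/500)
  'a': [79/100 + 3/25*3/10, 79/100 + 3/25*7/10) = [413/500, 437/500) <- contains code 17/20
  'b': [79/100 + 3/25*7/10, 79/100 + 3/25*1/1) = [437/500, 91/100)
  emit 'a', narrow to [413/500, 437/500)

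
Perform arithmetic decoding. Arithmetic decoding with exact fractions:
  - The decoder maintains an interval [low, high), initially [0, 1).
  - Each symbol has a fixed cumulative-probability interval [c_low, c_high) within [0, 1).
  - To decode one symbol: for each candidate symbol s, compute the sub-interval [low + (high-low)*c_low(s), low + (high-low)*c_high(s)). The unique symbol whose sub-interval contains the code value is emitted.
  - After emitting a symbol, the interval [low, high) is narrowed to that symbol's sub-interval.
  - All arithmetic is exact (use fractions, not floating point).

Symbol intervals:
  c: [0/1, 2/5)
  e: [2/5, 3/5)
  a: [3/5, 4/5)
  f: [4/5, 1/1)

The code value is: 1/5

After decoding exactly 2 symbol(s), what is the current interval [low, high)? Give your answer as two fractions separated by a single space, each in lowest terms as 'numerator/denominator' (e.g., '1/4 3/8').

Answer: 4/25 6/25

Derivation:
Step 1: interval [0/1, 1/1), width = 1/1 - 0/1 = 1/1
  'c': [0/1 + 1/1*0/1, 0/1 + 1/1*2/5) = [0/1, 2/5) <- contains code 1/5
  'e': [0/1 + 1/1*2/5, 0/1 + 1/1*3/5) = [2/5, 3/5)
  'a': [0/1 + 1/1*3/5, 0/1 + 1/1*4/5) = [3/5, 4/5)
  'f': [0/1 + 1/1*4/5, 0/1 + 1/1*1/1) = [4/5, 1/1)
  emit 'c', narrow to [0/1, 2/5)
Step 2: interval [0/1, 2/5), width = 2/5 - 0/1 = 2/5
  'c': [0/1 + 2/5*0/1, 0/1 + 2/5*2/5) = [0/1, 4/25)
  'e': [0/1 + 2/5*2/5, 0/1 + 2/5*3/5) = [4/25, 6/25) <- contains code 1/5
  'a': [0/1 + 2/5*3/5, 0/1 + 2/5*4/5) = [6/25, 8/25)
  'f': [0/1 + 2/5*4/5, 0/1 + 2/5*1/1) = [8/25, 2/5)
  emit 'e', narrow to [4/25, 6/25)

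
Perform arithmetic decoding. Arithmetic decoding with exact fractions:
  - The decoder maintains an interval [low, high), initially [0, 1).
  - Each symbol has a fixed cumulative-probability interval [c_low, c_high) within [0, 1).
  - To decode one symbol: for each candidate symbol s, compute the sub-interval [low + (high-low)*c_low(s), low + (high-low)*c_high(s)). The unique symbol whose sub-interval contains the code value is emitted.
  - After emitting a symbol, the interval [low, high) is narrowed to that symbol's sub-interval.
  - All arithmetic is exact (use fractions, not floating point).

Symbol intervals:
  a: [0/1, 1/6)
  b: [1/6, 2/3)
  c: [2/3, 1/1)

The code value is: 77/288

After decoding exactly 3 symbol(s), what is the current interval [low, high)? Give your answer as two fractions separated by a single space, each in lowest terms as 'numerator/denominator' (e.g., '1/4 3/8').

Step 1: interval [0/1, 1/1), width = 1/1 - 0/1 = 1/1
  'a': [0/1 + 1/1*0/1, 0/1 + 1/1*1/6) = [0/1, 1/6)
  'b': [0/1 + 1/1*1/6, 0/1 + 1/1*2/3) = [1/6, 2/3) <- contains code 77/288
  'c': [0/1 + 1/1*2/3, 0/1 + 1/1*1/1) = [2/3, 1/1)
  emit 'b', narrow to [1/6, 2/3)
Step 2: interval [1/6, 2/3), width = 2/3 - 1/6 = 1/2
  'a': [1/6 + 1/2*0/1, 1/6 + 1/2*1/6) = [1/6, 1/4)
  'b': [1/6 + 1/2*1/6, 1/6 + 1/2*2/3) = [1/4, 1/2) <- contains code 77/288
  'c': [1/6 + 1/2*2/3, 1/6 + 1/2*1/1) = [1/2, 2/3)
  emit 'b', narrow to [1/4, 1/2)
Step 3: interval [1/4, 1/2), width = 1/2 - 1/4 = 1/4
  'a': [1/4 + 1/4*0/1, 1/4 + 1/4*1/6) = [1/4, 7/24) <- contains code 77/288
  'b': [1/4 + 1/4*1/6, 1/4 + 1/4*2/3) = [7/24, 5/12)
  'c': [1/4 + 1/4*2/3, 1/4 + 1/4*1/1) = [5/12, 1/2)
  emit 'a', narrow to [1/4, 7/24)

Answer: 1/4 7/24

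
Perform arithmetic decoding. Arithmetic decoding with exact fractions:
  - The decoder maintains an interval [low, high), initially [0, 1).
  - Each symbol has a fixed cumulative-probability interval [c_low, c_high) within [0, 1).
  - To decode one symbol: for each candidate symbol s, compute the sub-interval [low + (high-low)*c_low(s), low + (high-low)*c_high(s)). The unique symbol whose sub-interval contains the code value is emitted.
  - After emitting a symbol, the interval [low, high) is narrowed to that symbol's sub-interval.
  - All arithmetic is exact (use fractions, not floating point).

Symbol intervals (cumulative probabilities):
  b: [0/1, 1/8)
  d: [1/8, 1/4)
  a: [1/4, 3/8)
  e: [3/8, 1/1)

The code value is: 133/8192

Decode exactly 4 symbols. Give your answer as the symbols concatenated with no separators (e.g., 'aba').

Answer: bdba

Derivation:
Step 1: interval [0/1, 1/1), width = 1/1 - 0/1 = 1/1
  'b': [0/1 + 1/1*0/1, 0/1 + 1/1*1/8) = [0/1, 1/8) <- contains code 133/8192
  'd': [0/1 + 1/1*1/8, 0/1 + 1/1*1/4) = [1/8, 1/4)
  'a': [0/1 + 1/1*1/4, 0/1 + 1/1*3/8) = [1/4, 3/8)
  'e': [0/1 + 1/1*3/8, 0/1 + 1/1*1/1) = [3/8, 1/1)
  emit 'b', narrow to [0/1, 1/8)
Step 2: interval [0/1, 1/8), width = 1/8 - 0/1 = 1/8
  'b': [0/1 + 1/8*0/1, 0/1 + 1/8*1/8) = [0/1, 1/64)
  'd': [0/1 + 1/8*1/8, 0/1 + 1/8*1/4) = [1/64, 1/32) <- contains code 133/8192
  'a': [0/1 + 1/8*1/4, 0/1 + 1/8*3/8) = [1/32, 3/64)
  'e': [0/1 + 1/8*3/8, 0/1 + 1/8*1/1) = [3/64, 1/8)
  emit 'd', narrow to [1/64, 1/32)
Step 3: interval [1/64, 1/32), width = 1/32 - 1/64 = 1/64
  'b': [1/64 + 1/64*0/1, 1/64 + 1/64*1/8) = [1/64, 9/512) <- contains code 133/8192
  'd': [1/64 + 1/64*1/8, 1/64 + 1/64*1/4) = [9/512, 5/256)
  'a': [1/64 + 1/64*1/4, 1/64 + 1/64*3/8) = [5/256, 11/512)
  'e': [1/64 + 1/64*3/8, 1/64 + 1/64*1/1) = [11/512, 1/32)
  emit 'b', narrow to [1/64, 9/512)
Step 4: interval [1/64, 9/512), width = 9/512 - 1/64 = 1/512
  'b': [1/64 + 1/512*0/1, 1/64 + 1/512*1/8) = [1/64, 65/4096)
  'd': [1/64 + 1/512*1/8, 1/64 + 1/512*1/4) = [65/4096, 33/2048)
  'a': [1/64 + 1/512*1/4, 1/64 + 1/512*3/8) = [33/2048, 67/4096) <- contains code 133/8192
  'e': [1/64 + 1/512*3/8, 1/64 + 1/512*1/1) = [67/4096, 9/512)
  emit 'a', narrow to [33/2048, 67/4096)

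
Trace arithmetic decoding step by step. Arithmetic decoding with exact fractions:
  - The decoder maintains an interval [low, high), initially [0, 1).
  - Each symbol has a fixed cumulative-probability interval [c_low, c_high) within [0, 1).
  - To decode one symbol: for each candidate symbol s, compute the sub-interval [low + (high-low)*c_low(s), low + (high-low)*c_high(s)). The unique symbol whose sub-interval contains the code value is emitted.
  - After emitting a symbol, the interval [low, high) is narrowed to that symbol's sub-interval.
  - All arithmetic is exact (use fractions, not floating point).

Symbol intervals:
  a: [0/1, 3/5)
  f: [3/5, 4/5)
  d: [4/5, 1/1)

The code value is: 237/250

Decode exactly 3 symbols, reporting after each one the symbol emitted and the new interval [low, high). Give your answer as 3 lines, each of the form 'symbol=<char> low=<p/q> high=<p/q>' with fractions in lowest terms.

Step 1: interval [0/1, 1/1), width = 1/1 - 0/1 = 1/1
  'a': [0/1 + 1/1*0/1, 0/1 + 1/1*3/5) = [0/1, 3/5)
  'f': [0/1 + 1/1*3/5, 0/1 + 1/1*4/5) = [3/5, 4/5)
  'd': [0/1 + 1/1*4/5, 0/1 + 1/1*1/1) = [4/5, 1/1) <- contains code 237/250
  emit 'd', narrow to [4/5, 1/1)
Step 2: interval [4/5, 1/1), width = 1/1 - 4/5 = 1/5
  'a': [4/5 + 1/5*0/1, 4/5 + 1/5*3/5) = [4/5, 23/25)
  'f': [4/5 + 1/5*3/5, 4/5 + 1/5*4/5) = [23/25, 24/25) <- contains code 237/250
  'd': [4/5 + 1/5*4/5, 4/5 + 1/5*1/1) = [24/25, 1/1)
  emit 'f', narrow to [23/25, 24/25)
Step 3: interval [23/25, 24/25), width = 24/25 - 23/25 = 1/25
  'a': [23/25 + 1/25*0/1, 23/25 + 1/25*3/5) = [23/25, 118/125)
  'f': [23/25 + 1/25*3/5, 23/25 + 1/25*4/5) = [118/125, 119/125) <- contains code 237/250
  'd': [23/25 + 1/25*4/5, 23/25 + 1/25*1/1) = [119/125, 24/25)
  emit 'f', narrow to [118/125, 119/125)

Answer: symbol=d low=4/5 high=1/1
symbol=f low=23/25 high=24/25
symbol=f low=118/125 high=119/125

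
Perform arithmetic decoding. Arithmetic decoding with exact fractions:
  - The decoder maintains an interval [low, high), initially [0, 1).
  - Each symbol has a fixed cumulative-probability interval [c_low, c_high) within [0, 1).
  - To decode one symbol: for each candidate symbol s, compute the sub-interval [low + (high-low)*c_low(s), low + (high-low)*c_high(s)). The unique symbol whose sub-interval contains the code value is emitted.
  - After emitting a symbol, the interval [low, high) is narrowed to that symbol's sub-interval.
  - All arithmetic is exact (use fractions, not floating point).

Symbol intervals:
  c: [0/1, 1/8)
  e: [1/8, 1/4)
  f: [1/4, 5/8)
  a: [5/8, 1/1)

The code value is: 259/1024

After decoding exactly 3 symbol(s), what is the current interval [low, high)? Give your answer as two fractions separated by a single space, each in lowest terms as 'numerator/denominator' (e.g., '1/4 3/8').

Step 1: interval [0/1, 1/1), width = 1/1 - 0/1 = 1/1
  'c': [0/1 + 1/1*0/1, 0/1 + 1/1*1/8) = [0/1, 1/8)
  'e': [0/1 + 1/1*1/8, 0/1 + 1/1*1/4) = [1/8, 1/4)
  'f': [0/1 + 1/1*1/4, 0/1 + 1/1*5/8) = [1/4, 5/8) <- contains code 259/1024
  'a': [0/1 + 1/1*5/8, 0/1 + 1/1*1/1) = [5/8, 1/1)
  emit 'f', narrow to [1/4, 5/8)
Step 2: interval [1/4, 5/8), width = 5/8 - 1/4 = 3/8
  'c': [1/4 + 3/8*0/1, 1/4 + 3/8*1/8) = [1/4, 19/64) <- contains code 259/1024
  'e': [1/4 + 3/8*1/8, 1/4 + 3/8*1/4) = [19/64, 11/32)
  'f': [1/4 + 3/8*1/4, 1/4 + 3/8*5/8) = [11/32, 31/64)
  'a': [1/4 + 3/8*5/8, 1/4 + 3/8*1/1) = [31/64, 5/8)
  emit 'c', narrow to [1/4, 19/64)
Step 3: interval [1/4, 19/64), width = 19/64 - 1/4 = 3/64
  'c': [1/4 + 3/64*0/1, 1/4 + 3/64*1/8) = [1/4, 131/512) <- contains code 259/1024
  'e': [1/4 + 3/64*1/8, 1/4 + 3/64*1/4) = [131/512, 67/256)
  'f': [1/4 + 3/64*1/4, 1/4 + 3/64*5/8) = [67/256, 143/512)
  'a': [1/4 + 3/64*5/8, 1/4 + 3/64*1/1) = [143/512, 19/64)
  emit 'c', narrow to [1/4, 131/512)

Answer: 1/4 131/512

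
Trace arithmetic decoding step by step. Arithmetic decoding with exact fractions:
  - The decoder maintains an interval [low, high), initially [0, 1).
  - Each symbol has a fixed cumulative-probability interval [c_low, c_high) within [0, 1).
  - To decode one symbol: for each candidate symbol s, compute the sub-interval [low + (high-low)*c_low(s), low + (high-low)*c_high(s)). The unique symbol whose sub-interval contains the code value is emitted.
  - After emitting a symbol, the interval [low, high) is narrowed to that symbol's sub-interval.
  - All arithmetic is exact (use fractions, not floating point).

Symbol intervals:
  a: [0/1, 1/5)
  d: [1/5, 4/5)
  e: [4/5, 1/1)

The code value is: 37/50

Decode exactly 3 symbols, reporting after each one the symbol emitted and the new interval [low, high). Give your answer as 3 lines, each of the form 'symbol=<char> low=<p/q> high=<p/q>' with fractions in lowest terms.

Step 1: interval [0/1, 1/1), width = 1/1 - 0/1 = 1/1
  'a': [0/1 + 1/1*0/1, 0/1 + 1/1*1/5) = [0/1, 1/5)
  'd': [0/1 + 1/1*1/5, 0/1 + 1/1*4/5) = [1/5, 4/5) <- contains code 37/50
  'e': [0/1 + 1/1*4/5, 0/1 + 1/1*1/1) = [4/5, 1/1)
  emit 'd', narrow to [1/5, 4/5)
Step 2: interval [1/5, 4/5), width = 4/5 - 1/5 = 3/5
  'a': [1/5 + 3/5*0/1, 1/5 + 3/5*1/5) = [1/5, 8/25)
  'd': [1/5 + 3/5*1/5, 1/5 + 3/5*4/5) = [8/25, 17/25)
  'e': [1/5 + 3/5*4/5, 1/5 + 3/5*1/1) = [17/25, 4/5) <- contains code 37/50
  emit 'e', narrow to [17/25, 4/5)
Step 3: interval [17/25, 4/5), width = 4/5 - 17/25 = 3/25
  'a': [17/25 + 3/25*0/1, 17/25 + 3/25*1/5) = [17/25, 88/125)
  'd': [17/25 + 3/25*1/5, 17/25 + 3/25*4/5) = [88/125, 97/125) <- contains code 37/50
  'e': [17/25 + 3/25*4/5, 17/25 + 3/25*1/1) = [97/125, 4/5)
  emit 'd', narrow to [88/125, 97/125)

Answer: symbol=d low=1/5 high=4/5
symbol=e low=17/25 high=4/5
symbol=d low=88/125 high=97/125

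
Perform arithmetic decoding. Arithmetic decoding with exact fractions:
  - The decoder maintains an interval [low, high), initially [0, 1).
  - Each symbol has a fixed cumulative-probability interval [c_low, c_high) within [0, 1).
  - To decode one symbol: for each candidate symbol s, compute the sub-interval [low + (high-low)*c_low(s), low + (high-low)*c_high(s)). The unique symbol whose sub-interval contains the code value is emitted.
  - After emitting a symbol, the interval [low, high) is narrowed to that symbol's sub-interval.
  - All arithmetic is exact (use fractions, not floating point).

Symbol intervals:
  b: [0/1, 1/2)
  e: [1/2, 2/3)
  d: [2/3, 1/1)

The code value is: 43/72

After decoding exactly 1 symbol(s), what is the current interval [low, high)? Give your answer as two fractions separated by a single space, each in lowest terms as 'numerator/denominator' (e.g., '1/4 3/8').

Step 1: interval [0/1, 1/1), width = 1/1 - 0/1 = 1/1
  'b': [0/1 + 1/1*0/1, 0/1 + 1/1*1/2) = [0/1, 1/2)
  'e': [0/1 + 1/1*1/2, 0/1 + 1/1*2/3) = [1/2, 2/3) <- contains code 43/72
  'd': [0/1 + 1/1*2/3, 0/1 + 1/1*1/1) = [2/3, 1/1)
  emit 'e', narrow to [1/2, 2/3)

Answer: 1/2 2/3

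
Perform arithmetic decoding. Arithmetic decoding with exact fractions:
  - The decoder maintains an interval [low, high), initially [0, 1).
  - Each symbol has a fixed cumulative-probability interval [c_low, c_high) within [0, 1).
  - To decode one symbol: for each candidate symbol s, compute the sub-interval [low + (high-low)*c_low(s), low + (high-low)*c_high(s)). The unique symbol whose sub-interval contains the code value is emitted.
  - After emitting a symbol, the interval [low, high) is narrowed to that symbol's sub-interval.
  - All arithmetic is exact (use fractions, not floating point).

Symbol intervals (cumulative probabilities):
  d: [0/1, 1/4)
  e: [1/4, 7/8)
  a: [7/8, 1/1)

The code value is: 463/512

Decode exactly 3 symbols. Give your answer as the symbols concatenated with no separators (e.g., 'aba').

Step 1: interval [0/1, 1/1), width = 1/1 - 0/1 = 1/1
  'd': [0/1 + 1/1*0/1, 0/1 + 1/1*1/4) = [0/1, 1/4)
  'e': [0/1 + 1/1*1/4, 0/1 + 1/1*7/8) = [1/4, 7/8)
  'a': [0/1 + 1/1*7/8, 0/1 + 1/1*1/1) = [7/8, 1/1) <- contains code 463/512
  emit 'a', narrow to [7/8, 1/1)
Step 2: interval [7/8, 1/1), width = 1/1 - 7/8 = 1/8
  'd': [7/8 + 1/8*0/1, 7/8 + 1/8*1/4) = [7/8, 29/32) <- contains code 463/512
  'e': [7/8 + 1/8*1/4, 7/8 + 1/8*7/8) = [29/32, 63/64)
  'a': [7/8 + 1/8*7/8, 7/8 + 1/8*1/1) = [63/64, 1/1)
  emit 'd', narrow to [7/8, 29/32)
Step 3: interval [7/8, 29/32), width = 29/32 - 7/8 = 1/32
  'd': [7/8 + 1/32*0/1, 7/8 + 1/32*1/4) = [7/8, 113/128)
  'e': [7/8 + 1/32*1/4, 7/8 + 1/32*7/8) = [113/128, 231/256)
  'a': [7/8 + 1/32*7/8, 7/8 + 1/32*1/1) = [231/256, 29/32) <- contains code 463/512
  emit 'a', narrow to [231/256, 29/32)

Answer: ada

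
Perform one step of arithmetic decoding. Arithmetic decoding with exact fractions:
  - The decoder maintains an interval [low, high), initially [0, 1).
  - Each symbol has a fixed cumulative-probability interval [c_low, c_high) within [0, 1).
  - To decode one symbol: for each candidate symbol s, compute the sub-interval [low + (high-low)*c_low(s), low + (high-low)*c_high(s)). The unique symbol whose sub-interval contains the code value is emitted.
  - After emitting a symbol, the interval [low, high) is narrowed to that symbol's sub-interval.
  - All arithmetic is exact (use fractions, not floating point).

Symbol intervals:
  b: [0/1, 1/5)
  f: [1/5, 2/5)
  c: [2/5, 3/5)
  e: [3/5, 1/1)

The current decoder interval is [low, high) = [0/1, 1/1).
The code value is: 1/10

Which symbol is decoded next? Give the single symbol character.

Answer: b

Derivation:
Interval width = high − low = 1/1 − 0/1 = 1/1
Scaled code = (code − low) / width = (1/10 − 0/1) / 1/1 = 1/10
  b: [0/1, 1/5) ← scaled code falls here ✓
  f: [1/5, 2/5) 
  c: [2/5, 3/5) 
  e: [3/5, 1/1) 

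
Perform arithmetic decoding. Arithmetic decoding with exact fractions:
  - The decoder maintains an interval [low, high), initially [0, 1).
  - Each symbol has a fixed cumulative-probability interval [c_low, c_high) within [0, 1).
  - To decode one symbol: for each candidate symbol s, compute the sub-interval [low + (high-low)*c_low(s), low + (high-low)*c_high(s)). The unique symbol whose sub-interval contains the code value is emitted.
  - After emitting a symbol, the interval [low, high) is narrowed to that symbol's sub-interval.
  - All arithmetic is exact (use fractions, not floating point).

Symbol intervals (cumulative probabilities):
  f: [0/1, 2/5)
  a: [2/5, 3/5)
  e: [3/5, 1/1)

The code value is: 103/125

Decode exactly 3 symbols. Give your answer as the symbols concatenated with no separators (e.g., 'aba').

Step 1: interval [0/1, 1/1), width = 1/1 - 0/1 = 1/1
  'f': [0/1 + 1/1*0/1, 0/1 + 1/1*2/5) = [0/1, 2/5)
  'a': [0/1 + 1/1*2/5, 0/1 + 1/1*3/5) = [2/5, 3/5)
  'e': [0/1 + 1/1*3/5, 0/1 + 1/1*1/1) = [3/5, 1/1) <- contains code 103/125
  emit 'e', narrow to [3/5, 1/1)
Step 2: interval [3/5, 1/1), width = 1/1 - 3/5 = 2/5
  'f': [3/5 + 2/5*0/1, 3/5 + 2/5*2/5) = [3/5, 19/25)
  'a': [3/5 + 2/5*2/5, 3/5 + 2/5*3/5) = [19/25, 21/25) <- contains code 103/125
  'e': [3/5 + 2/5*3/5, 3/5 + 2/5*1/1) = [21/25, 1/1)
  emit 'a', narrow to [19/25, 21/25)
Step 3: interval [19/25, 21/25), width = 21/25 - 19/25 = 2/25
  'f': [19/25 + 2/25*0/1, 19/25 + 2/25*2/5) = [19/25, 99/125)
  'a': [19/25 + 2/25*2/5, 19/25 + 2/25*3/5) = [99/125, 101/125)
  'e': [19/25 + 2/25*3/5, 19/25 + 2/25*1/1) = [101/125, 21/25) <- contains code 103/125
  emit 'e', narrow to [101/125, 21/25)

Answer: eae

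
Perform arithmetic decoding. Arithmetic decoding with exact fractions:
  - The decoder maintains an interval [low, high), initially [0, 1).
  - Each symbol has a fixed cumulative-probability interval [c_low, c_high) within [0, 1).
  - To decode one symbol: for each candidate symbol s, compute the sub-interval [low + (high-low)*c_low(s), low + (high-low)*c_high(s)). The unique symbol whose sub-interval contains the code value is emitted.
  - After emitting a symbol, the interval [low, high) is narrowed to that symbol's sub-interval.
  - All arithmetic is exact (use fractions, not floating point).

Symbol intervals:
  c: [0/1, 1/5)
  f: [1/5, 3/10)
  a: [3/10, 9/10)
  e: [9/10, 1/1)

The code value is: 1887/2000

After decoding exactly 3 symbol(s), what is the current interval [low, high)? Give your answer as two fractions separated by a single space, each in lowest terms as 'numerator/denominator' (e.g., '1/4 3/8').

Step 1: interval [0/1, 1/1), width = 1/1 - 0/1 = 1/1
  'c': [0/1 + 1/1*0/1, 0/1 + 1/1*1/5) = [0/1, 1/5)
  'f': [0/1 + 1/1*1/5, 0/1 + 1/1*3/10) = [1/5, 3/10)
  'a': [0/1 + 1/1*3/10, 0/1 + 1/1*9/10) = [3/10, 9/10)
  'e': [0/1 + 1/1*9/10, 0/1 + 1/1*1/1) = [9/10, 1/1) <- contains code 1887/2000
  emit 'e', narrow to [9/10, 1/1)
Step 2: interval [9/10, 1/1), width = 1/1 - 9/10 = 1/10
  'c': [9/10 + 1/10*0/1, 9/10 + 1/10*1/5) = [9/10, 23/25)
  'f': [9/10 + 1/10*1/5, 9/10 + 1/10*3/10) = [23/25, 93/100)
  'a': [9/10 + 1/10*3/10, 9/10 + 1/10*9/10) = [93/100, 99/100) <- contains code 1887/2000
  'e': [9/10 + 1/10*9/10, 9/10 + 1/10*1/1) = [99/100, 1/1)
  emit 'a', narrow to [93/100, 99/100)
Step 3: interval [93/100, 99/100), width = 99/100 - 93/100 = 3/50
  'c': [93/100 + 3/50*0/1, 93/100 + 3/50*1/5) = [93/100, 471/500)
  'f': [93/100 + 3/50*1/5, 93/100 + 3/50*3/10) = [471/500, 237/250) <- contains code 1887/2000
  'a': [93/100 + 3/50*3/10, 93/100 + 3/50*9/10) = [237/250, 123/125)
  'e': [93/100 + 3/50*9/10, 93/100 + 3/50*1/1) = [123/125, 99/100)
  emit 'f', narrow to [471/500, 237/250)

Answer: 471/500 237/250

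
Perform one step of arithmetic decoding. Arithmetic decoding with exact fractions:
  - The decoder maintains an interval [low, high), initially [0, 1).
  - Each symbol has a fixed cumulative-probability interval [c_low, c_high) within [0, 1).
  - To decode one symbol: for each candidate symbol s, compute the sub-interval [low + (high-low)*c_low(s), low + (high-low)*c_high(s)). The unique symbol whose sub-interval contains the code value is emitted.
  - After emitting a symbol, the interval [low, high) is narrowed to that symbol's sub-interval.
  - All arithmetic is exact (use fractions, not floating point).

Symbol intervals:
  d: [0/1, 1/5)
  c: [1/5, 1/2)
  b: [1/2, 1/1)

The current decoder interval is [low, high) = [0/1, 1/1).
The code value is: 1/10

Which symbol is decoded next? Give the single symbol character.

Interval width = high − low = 1/1 − 0/1 = 1/1
Scaled code = (code − low) / width = (1/10 − 0/1) / 1/1 = 1/10
  d: [0/1, 1/5) ← scaled code falls here ✓
  c: [1/5, 1/2) 
  b: [1/2, 1/1) 

Answer: d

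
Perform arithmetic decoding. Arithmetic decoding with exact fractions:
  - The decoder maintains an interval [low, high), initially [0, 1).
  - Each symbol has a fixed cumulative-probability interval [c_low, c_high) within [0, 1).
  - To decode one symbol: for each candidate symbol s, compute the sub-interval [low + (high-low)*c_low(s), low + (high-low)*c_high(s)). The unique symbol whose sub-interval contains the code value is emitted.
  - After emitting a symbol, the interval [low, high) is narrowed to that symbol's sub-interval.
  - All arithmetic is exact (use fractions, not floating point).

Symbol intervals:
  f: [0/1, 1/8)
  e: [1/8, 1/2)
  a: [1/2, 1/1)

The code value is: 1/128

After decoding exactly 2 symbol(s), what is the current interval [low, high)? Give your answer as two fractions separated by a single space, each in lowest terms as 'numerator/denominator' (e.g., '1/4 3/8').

Answer: 0/1 1/64

Derivation:
Step 1: interval [0/1, 1/1), width = 1/1 - 0/1 = 1/1
  'f': [0/1 + 1/1*0/1, 0/1 + 1/1*1/8) = [0/1, 1/8) <- contains code 1/128
  'e': [0/1 + 1/1*1/8, 0/1 + 1/1*1/2) = [1/8, 1/2)
  'a': [0/1 + 1/1*1/2, 0/1 + 1/1*1/1) = [1/2, 1/1)
  emit 'f', narrow to [0/1, 1/8)
Step 2: interval [0/1, 1/8), width = 1/8 - 0/1 = 1/8
  'f': [0/1 + 1/8*0/1, 0/1 + 1/8*1/8) = [0/1, 1/64) <- contains code 1/128
  'e': [0/1 + 1/8*1/8, 0/1 + 1/8*1/2) = [1/64, 1/16)
  'a': [0/1 + 1/8*1/2, 0/1 + 1/8*1/1) = [1/16, 1/8)
  emit 'f', narrow to [0/1, 1/64)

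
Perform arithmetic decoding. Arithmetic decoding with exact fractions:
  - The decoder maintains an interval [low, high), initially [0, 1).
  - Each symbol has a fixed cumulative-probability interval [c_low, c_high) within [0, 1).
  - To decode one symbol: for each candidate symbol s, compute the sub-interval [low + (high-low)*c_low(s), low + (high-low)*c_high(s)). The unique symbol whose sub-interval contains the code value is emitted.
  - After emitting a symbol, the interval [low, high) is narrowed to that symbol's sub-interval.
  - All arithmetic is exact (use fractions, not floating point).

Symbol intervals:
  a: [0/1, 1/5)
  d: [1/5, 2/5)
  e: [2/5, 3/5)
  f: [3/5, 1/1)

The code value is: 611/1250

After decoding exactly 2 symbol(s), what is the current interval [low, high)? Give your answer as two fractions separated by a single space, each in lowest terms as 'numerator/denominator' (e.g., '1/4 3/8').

Step 1: interval [0/1, 1/1), width = 1/1 - 0/1 = 1/1
  'a': [0/1 + 1/1*0/1, 0/1 + 1/1*1/5) = [0/1, 1/5)
  'd': [0/1 + 1/1*1/5, 0/1 + 1/1*2/5) = [1/5, 2/5)
  'e': [0/1 + 1/1*2/5, 0/1 + 1/1*3/5) = [2/5, 3/5) <- contains code 611/1250
  'f': [0/1 + 1/1*3/5, 0/1 + 1/1*1/1) = [3/5, 1/1)
  emit 'e', narrow to [2/5, 3/5)
Step 2: interval [2/5, 3/5), width = 3/5 - 2/5 = 1/5
  'a': [2/5 + 1/5*0/1, 2/5 + 1/5*1/5) = [2/5, 11/25)
  'd': [2/5 + 1/5*1/5, 2/5 + 1/5*2/5) = [11/25, 12/25)
  'e': [2/5 + 1/5*2/5, 2/5 + 1/5*3/5) = [12/25, 13/25) <- contains code 611/1250
  'f': [2/5 + 1/5*3/5, 2/5 + 1/5*1/1) = [13/25, 3/5)
  emit 'e', narrow to [12/25, 13/25)

Answer: 12/25 13/25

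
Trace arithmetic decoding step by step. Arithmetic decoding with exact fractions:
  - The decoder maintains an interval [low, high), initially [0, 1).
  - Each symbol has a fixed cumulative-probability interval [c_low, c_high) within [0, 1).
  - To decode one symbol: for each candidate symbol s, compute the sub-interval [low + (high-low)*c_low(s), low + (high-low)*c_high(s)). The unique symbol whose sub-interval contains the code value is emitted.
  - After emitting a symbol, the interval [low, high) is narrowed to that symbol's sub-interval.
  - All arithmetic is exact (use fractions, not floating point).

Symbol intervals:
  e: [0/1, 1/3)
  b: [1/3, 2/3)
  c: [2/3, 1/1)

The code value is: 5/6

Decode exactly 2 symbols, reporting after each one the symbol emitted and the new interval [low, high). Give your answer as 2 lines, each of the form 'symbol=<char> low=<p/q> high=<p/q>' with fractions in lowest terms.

Answer: symbol=c low=2/3 high=1/1
symbol=b low=7/9 high=8/9

Derivation:
Step 1: interval [0/1, 1/1), width = 1/1 - 0/1 = 1/1
  'e': [0/1 + 1/1*0/1, 0/1 + 1/1*1/3) = [0/1, 1/3)
  'b': [0/1 + 1/1*1/3, 0/1 + 1/1*2/3) = [1/3, 2/3)
  'c': [0/1 + 1/1*2/3, 0/1 + 1/1*1/1) = [2/3, 1/1) <- contains code 5/6
  emit 'c', narrow to [2/3, 1/1)
Step 2: interval [2/3, 1/1), width = 1/1 - 2/3 = 1/3
  'e': [2/3 + 1/3*0/1, 2/3 + 1/3*1/3) = [2/3, 7/9)
  'b': [2/3 + 1/3*1/3, 2/3 + 1/3*2/3) = [7/9, 8/9) <- contains code 5/6
  'c': [2/3 + 1/3*2/3, 2/3 + 1/3*1/1) = [8/9, 1/1)
  emit 'b', narrow to [7/9, 8/9)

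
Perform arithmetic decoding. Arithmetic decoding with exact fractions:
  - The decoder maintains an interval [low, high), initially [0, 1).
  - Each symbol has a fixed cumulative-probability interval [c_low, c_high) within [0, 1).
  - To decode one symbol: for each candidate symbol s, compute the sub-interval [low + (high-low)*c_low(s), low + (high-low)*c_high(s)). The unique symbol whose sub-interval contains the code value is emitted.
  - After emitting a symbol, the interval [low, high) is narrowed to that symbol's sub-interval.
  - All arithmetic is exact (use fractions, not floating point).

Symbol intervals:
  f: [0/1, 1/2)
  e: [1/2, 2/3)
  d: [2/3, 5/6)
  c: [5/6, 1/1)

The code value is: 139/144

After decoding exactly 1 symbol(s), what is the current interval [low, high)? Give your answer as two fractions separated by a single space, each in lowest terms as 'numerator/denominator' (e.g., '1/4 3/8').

Answer: 5/6 1/1

Derivation:
Step 1: interval [0/1, 1/1), width = 1/1 - 0/1 = 1/1
  'f': [0/1 + 1/1*0/1, 0/1 + 1/1*1/2) = [0/1, 1/2)
  'e': [0/1 + 1/1*1/2, 0/1 + 1/1*2/3) = [1/2, 2/3)
  'd': [0/1 + 1/1*2/3, 0/1 + 1/1*5/6) = [2/3, 5/6)
  'c': [0/1 + 1/1*5/6, 0/1 + 1/1*1/1) = [5/6, 1/1) <- contains code 139/144
  emit 'c', narrow to [5/6, 1/1)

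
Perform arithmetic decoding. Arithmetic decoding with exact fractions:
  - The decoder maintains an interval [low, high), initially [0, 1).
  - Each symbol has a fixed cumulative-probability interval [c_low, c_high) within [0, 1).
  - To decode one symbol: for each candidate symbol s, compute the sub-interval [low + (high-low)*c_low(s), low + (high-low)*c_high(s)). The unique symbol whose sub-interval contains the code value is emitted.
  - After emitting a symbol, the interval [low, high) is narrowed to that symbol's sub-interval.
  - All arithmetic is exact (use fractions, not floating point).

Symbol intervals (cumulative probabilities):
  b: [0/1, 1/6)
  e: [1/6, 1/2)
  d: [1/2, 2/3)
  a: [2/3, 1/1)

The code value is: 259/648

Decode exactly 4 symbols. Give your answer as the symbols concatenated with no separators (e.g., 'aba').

Answer: eabd

Derivation:
Step 1: interval [0/1, 1/1), width = 1/1 - 0/1 = 1/1
  'b': [0/1 + 1/1*0/1, 0/1 + 1/1*1/6) = [0/1, 1/6)
  'e': [0/1 + 1/1*1/6, 0/1 + 1/1*1/2) = [1/6, 1/2) <- contains code 259/648
  'd': [0/1 + 1/1*1/2, 0/1 + 1/1*2/3) = [1/2, 2/3)
  'a': [0/1 + 1/1*2/3, 0/1 + 1/1*1/1) = [2/3, 1/1)
  emit 'e', narrow to [1/6, 1/2)
Step 2: interval [1/6, 1/2), width = 1/2 - 1/6 = 1/3
  'b': [1/6 + 1/3*0/1, 1/6 + 1/3*1/6) = [1/6, 2/9)
  'e': [1/6 + 1/3*1/6, 1/6 + 1/3*1/2) = [2/9, 1/3)
  'd': [1/6 + 1/3*1/2, 1/6 + 1/3*2/3) = [1/3, 7/18)
  'a': [1/6 + 1/3*2/3, 1/6 + 1/3*1/1) = [7/18, 1/2) <- contains code 259/648
  emit 'a', narrow to [7/18, 1/2)
Step 3: interval [7/18, 1/2), width = 1/2 - 7/18 = 1/9
  'b': [7/18 + 1/9*0/1, 7/18 + 1/9*1/6) = [7/18, 11/27) <- contains code 259/648
  'e': [7/18 + 1/9*1/6, 7/18 + 1/9*1/2) = [11/27, 4/9)
  'd': [7/18 + 1/9*1/2, 7/18 + 1/9*2/3) = [4/9, 25/54)
  'a': [7/18 + 1/9*2/3, 7/18 + 1/9*1/1) = [25/54, 1/2)
  emit 'b', narrow to [7/18, 11/27)
Step 4: interval [7/18, 11/27), width = 11/27 - 7/18 = 1/54
  'b': [7/18 + 1/54*0/1, 7/18 + 1/54*1/6) = [7/18, 127/324)
  'e': [7/18 + 1/54*1/6, 7/18 + 1/54*1/2) = [127/324, 43/108)
  'd': [7/18 + 1/54*1/2, 7/18 + 1/54*2/3) = [43/108, 65/162) <- contains code 259/648
  'a': [7/18 + 1/54*2/3, 7/18 + 1/54*1/1) = [65/162, 11/27)
  emit 'd', narrow to [43/108, 65/162)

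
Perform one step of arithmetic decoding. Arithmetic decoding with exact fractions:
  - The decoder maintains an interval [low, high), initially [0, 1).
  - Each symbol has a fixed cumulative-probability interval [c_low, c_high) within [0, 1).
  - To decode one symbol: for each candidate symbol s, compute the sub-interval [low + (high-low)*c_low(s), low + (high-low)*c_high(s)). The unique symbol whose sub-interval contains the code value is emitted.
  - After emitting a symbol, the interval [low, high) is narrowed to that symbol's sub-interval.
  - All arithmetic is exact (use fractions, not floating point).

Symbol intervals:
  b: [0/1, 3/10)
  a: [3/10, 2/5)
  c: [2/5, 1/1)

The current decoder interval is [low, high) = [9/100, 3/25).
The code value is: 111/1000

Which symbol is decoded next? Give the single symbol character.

Interval width = high − low = 3/25 − 9/100 = 3/100
Scaled code = (code − low) / width = (111/1000 − 9/100) / 3/100 = 7/10
  b: [0/1, 3/10) 
  a: [3/10, 2/5) 
  c: [2/5, 1/1) ← scaled code falls here ✓

Answer: c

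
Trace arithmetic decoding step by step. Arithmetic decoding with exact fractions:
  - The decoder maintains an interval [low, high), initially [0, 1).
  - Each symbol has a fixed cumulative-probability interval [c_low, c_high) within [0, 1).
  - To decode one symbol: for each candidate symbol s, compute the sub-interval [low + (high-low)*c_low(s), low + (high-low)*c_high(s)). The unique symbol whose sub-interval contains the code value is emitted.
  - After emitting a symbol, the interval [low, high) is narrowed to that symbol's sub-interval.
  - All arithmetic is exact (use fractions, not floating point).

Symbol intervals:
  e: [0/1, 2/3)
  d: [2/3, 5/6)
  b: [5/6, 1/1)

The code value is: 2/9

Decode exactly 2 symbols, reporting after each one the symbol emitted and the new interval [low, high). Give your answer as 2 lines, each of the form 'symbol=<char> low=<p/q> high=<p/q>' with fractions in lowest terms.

Answer: symbol=e low=0/1 high=2/3
symbol=e low=0/1 high=4/9

Derivation:
Step 1: interval [0/1, 1/1), width = 1/1 - 0/1 = 1/1
  'e': [0/1 + 1/1*0/1, 0/1 + 1/1*2/3) = [0/1, 2/3) <- contains code 2/9
  'd': [0/1 + 1/1*2/3, 0/1 + 1/1*5/6) = [2/3, 5/6)
  'b': [0/1 + 1/1*5/6, 0/1 + 1/1*1/1) = [5/6, 1/1)
  emit 'e', narrow to [0/1, 2/3)
Step 2: interval [0/1, 2/3), width = 2/3 - 0/1 = 2/3
  'e': [0/1 + 2/3*0/1, 0/1 + 2/3*2/3) = [0/1, 4/9) <- contains code 2/9
  'd': [0/1 + 2/3*2/3, 0/1 + 2/3*5/6) = [4/9, 5/9)
  'b': [0/1 + 2/3*5/6, 0/1 + 2/3*1/1) = [5/9, 2/3)
  emit 'e', narrow to [0/1, 4/9)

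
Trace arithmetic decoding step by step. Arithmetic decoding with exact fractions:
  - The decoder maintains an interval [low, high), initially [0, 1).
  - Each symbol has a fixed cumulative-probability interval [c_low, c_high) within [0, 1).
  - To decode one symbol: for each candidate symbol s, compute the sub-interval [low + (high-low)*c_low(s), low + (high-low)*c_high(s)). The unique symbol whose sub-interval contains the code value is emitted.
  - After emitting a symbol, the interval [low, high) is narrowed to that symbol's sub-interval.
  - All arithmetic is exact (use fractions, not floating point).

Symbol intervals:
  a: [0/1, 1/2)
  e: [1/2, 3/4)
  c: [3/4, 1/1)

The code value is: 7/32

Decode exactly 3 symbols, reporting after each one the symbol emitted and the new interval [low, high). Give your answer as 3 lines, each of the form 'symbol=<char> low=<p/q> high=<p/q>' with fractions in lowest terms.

Answer: symbol=a low=0/1 high=1/2
symbol=a low=0/1 high=1/4
symbol=c low=3/16 high=1/4

Derivation:
Step 1: interval [0/1, 1/1), width = 1/1 - 0/1 = 1/1
  'a': [0/1 + 1/1*0/1, 0/1 + 1/1*1/2) = [0/1, 1/2) <- contains code 7/32
  'e': [0/1 + 1/1*1/2, 0/1 + 1/1*3/4) = [1/2, 3/4)
  'c': [0/1 + 1/1*3/4, 0/1 + 1/1*1/1) = [3/4, 1/1)
  emit 'a', narrow to [0/1, 1/2)
Step 2: interval [0/1, 1/2), width = 1/2 - 0/1 = 1/2
  'a': [0/1 + 1/2*0/1, 0/1 + 1/2*1/2) = [0/1, 1/4) <- contains code 7/32
  'e': [0/1 + 1/2*1/2, 0/1 + 1/2*3/4) = [1/4, 3/8)
  'c': [0/1 + 1/2*3/4, 0/1 + 1/2*1/1) = [3/8, 1/2)
  emit 'a', narrow to [0/1, 1/4)
Step 3: interval [0/1, 1/4), width = 1/4 - 0/1 = 1/4
  'a': [0/1 + 1/4*0/1, 0/1 + 1/4*1/2) = [0/1, 1/8)
  'e': [0/1 + 1/4*1/2, 0/1 + 1/4*3/4) = [1/8, 3/16)
  'c': [0/1 + 1/4*3/4, 0/1 + 1/4*1/1) = [3/16, 1/4) <- contains code 7/32
  emit 'c', narrow to [3/16, 1/4)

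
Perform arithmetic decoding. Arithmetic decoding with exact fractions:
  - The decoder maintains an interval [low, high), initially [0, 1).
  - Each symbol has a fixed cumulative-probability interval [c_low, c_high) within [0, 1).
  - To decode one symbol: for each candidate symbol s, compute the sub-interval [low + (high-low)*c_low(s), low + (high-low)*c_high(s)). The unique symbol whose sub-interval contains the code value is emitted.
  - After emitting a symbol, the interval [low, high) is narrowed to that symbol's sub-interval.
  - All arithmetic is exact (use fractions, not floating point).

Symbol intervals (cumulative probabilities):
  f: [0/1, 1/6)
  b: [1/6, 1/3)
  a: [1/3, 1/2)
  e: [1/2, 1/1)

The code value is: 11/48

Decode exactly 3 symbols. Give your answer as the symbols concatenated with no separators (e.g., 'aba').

Step 1: interval [0/1, 1/1), width = 1/1 - 0/1 = 1/1
  'f': [0/1 + 1/1*0/1, 0/1 + 1/1*1/6) = [0/1, 1/6)
  'b': [0/1 + 1/1*1/6, 0/1 + 1/1*1/3) = [1/6, 1/3) <- contains code 11/48
  'a': [0/1 + 1/1*1/3, 0/1 + 1/1*1/2) = [1/3, 1/2)
  'e': [0/1 + 1/1*1/2, 0/1 + 1/1*1/1) = [1/2, 1/1)
  emit 'b', narrow to [1/6, 1/3)
Step 2: interval [1/6, 1/3), width = 1/3 - 1/6 = 1/6
  'f': [1/6 + 1/6*0/1, 1/6 + 1/6*1/6) = [1/6, 7/36)
  'b': [1/6 + 1/6*1/6, 1/6 + 1/6*1/3) = [7/36, 2/9)
  'a': [1/6 + 1/6*1/3, 1/6 + 1/6*1/2) = [2/9, 1/4) <- contains code 11/48
  'e': [1/6 + 1/6*1/2, 1/6 + 1/6*1/1) = [1/4, 1/3)
  emit 'a', narrow to [2/9, 1/4)
Step 3: interval [2/9, 1/4), width = 1/4 - 2/9 = 1/36
  'f': [2/9 + 1/36*0/1, 2/9 + 1/36*1/6) = [2/9, 49/216)
  'b': [2/9 + 1/36*1/6, 2/9 + 1/36*1/3) = [49/216, 25/108) <- contains code 11/48
  'a': [2/9 + 1/36*1/3, 2/9 + 1/36*1/2) = [25/108, 17/72)
  'e': [2/9 + 1/36*1/2, 2/9 + 1/36*1/1) = [17/72, 1/4)
  emit 'b', narrow to [49/216, 25/108)

Answer: bab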